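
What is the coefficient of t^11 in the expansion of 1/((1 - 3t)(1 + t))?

132860

The denominator gives the recurrence a_n = 2a_(n−1) + 3a_(n−2) for n ≥ 2; the numerator fixes a_0 = 1, a_1 = 2.
Iterating: 1, 2, 7, 20, 61, 182, 547, 1640, 4921, 14762, 44287, 132860, so a_11 = 132860.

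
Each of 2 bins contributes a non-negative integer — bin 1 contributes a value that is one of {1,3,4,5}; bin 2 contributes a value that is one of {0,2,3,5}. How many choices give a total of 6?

The generating function for the choices is (x + x³ + x⁴ + x⁵)·(1 + x² + x³ + x⁵); the count is [x⁶].
(x + x³ + x⁴ + x⁵) has coefficients 0,1,0,1,1,1 for degrees 0…5.
(1 + x² + x³ + x⁵) has coefficients 1,0,1,1,0,1,0 for degrees 0…6.
[x⁶] = 1·1 + 1·1 + 1·1 + 1·0 = 3.

3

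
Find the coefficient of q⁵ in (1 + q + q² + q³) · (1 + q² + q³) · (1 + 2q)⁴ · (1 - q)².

(1 + q + q² + q³) has coefficients 1,1,1,1 for degrees 0…3.
(1 + q² + q³) has coefficients 1,0,1,1,0,0 for degrees 0…5.
Multiplying by (1 + 2q)⁴ gives running coefficients 1,8,25,41,48,56 for degrees 0…5.
Finally multiplying by (1 - q)², the product of all factors after the first has coefficients 1,6,10,-1,-9,1 for degrees 0…5.
[q⁵] = 1·1 + 1·(-9) + 1·(-1) + 1·10 = 1.

1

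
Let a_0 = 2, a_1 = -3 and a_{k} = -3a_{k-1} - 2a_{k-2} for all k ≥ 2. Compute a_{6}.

65

The ordinary generating function has denominator 1 + 3t + 2t^2.
Iterating the recurrence: a_0,…,a_{6} = 2, -3, 5, -9, 17, -33, 65.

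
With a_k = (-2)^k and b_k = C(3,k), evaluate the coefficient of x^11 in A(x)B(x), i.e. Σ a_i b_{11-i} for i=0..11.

The convolution is the t^11 coefficient of A(t)B(t).
Σ = 1·0 − 2·0 + 4·0 − 8·0 + 16·0 − 32·0 + 64·0 − 128·0 + 256·1 − 512·3 + 1024·3 − 2048·1 = -256.

-256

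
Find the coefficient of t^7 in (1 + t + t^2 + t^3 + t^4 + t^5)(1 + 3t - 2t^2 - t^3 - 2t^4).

(1 + t + t^2 + t^3 + t^4 + t^5) has coefficients 1,1,1,1,1,1 for degrees 0…5.
(1 + 3t - 2t^2 - t^3 - 2t^4) has coefficients 1,3,-2,-1,-2,0,0,0 for degrees 0…7.
[t^7] = 1·0 + 1·0 + 1·0 + 1·(-2) + 1·(-1) + 1·(-2) = -5.

-5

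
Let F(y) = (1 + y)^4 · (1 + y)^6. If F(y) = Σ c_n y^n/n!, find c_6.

The EGF product rule gives c_6 = Σ_{k_1+k_2=6} C(6; k_1,k_2) · ∏ g_i(k_i), where (1+y)^4 gives the falling factorial (4)_k; (1+y)^6 gives the falling factorial (6)_k.
g_1(k) for k = 0…6: 1, 4, 12, 24, 24, 0, 0.
g_2(k) for k = 0…6: 1, 6, 30, 120, 360, 720, 720.
c_6 = Σ_k C(6,k)·g_1(k)·g_2(6−k) = 1·1·720 + 6·4·720 + 15·12·360 + 20·24·120 + 15·24·30 = 720 + 17280 + 64800 + 57600 + 10800 = 151200.

151200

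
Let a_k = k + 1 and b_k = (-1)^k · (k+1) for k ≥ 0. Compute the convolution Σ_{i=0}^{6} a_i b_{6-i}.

4

This is [x^6] in the product of the two ordinary generating functions.
Σ = 1·7 + 2·(-6) + 3·5 + 4·(-4) + 5·3 + 6·(-2) + 7·1 = 4.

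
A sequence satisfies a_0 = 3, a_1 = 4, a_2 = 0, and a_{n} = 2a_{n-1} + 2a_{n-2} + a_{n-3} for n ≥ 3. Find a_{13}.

The ordinary generating function has denominator 1 - 2z - 2z^2 - z^3.
Iterating the recurrence: a_0,…,a_{13} = 3, 4, 0, 11, 26, 74, 211, 596, 1688, 4779, 13530, 38306, 108451, 307044.

307044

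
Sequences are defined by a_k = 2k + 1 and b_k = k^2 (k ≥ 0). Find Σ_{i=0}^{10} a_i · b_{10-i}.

This is [x^10] in the product of the two ordinary generating functions.
Σ = 1·100 + 3·81 + 5·64 + 7·49 + 9·36 + 11·25 + 13·16 + 15·9 + 17·4 + 19·1 + 21·0 = 2035.

2035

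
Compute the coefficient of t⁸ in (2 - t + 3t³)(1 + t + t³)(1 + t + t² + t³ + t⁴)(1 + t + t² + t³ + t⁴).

40

(2 - t + 3t³) has coefficients 2,-1,0,3 for degrees 0…3.
(1 + t + t³) has coefficients 1,1,0,1,0,0,0,0,0 for degrees 0…8.
Multiplying by (1 + t + t² + t³ + t⁴) gives running coefficients 1,2,2,3,3,2,1,1,0 for degrees 0…8.
Finally multiplying by (1 + t + t² + t³ + t⁴), the product of all factors after the first has coefficients 1,3,5,8,11,12,11,10,7 for degrees 0…8.
[t⁸] = 2·7 − 1·10 + 3·12 = 40.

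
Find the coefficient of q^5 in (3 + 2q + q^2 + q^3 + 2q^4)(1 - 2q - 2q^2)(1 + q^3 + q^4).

(3 + 2q + q^2 + q^3 + 2q^4) has coefficients 3,2,1,1,2 for degrees 0…4.
(1 - 2q - 2q^2) has coefficients 1,-2,-2,0,0,0 for degrees 0…5.
Finally multiplying by (1 + q^3 + q^4), the product of all factors after the first has coefficients 1,-2,-2,1,-1,-4 for degrees 0…5.
[q^5] = 3·(-4) + 2·(-1) + 1·1 + 1·(-2) + 2·(-2) = -19.

-19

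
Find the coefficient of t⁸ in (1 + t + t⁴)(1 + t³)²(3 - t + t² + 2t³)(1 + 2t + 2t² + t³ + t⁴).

(1 + t + t⁴) has coefficients 1,1,0,0,1 for degrees 0…4.
(1 + t³)² has coefficients 1,0,0,2,0,0,1,0,0 for degrees 0…8.
Multiplying by (3 - t + t² + 2t³) gives running coefficients 3,-1,1,8,-2,2,7,-1,1 for degrees 0…8.
Finally multiplying by (1 + 2t + 2t² + t³ + t⁴), the product of all factors after the first has coefficients 3,5,5,11,18,14,16,23,13 for degrees 0…8.
[t⁸] = 1·13 + 1·23 + 1·18 = 54.

54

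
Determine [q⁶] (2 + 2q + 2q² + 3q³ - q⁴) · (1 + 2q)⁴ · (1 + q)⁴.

(2 + 2q + 2q² + 3q³ - q⁴) has coefficients 2,2,2,3,-1 for degrees 0…4.
(1 + 2q)⁴ has coefficients 1,8,24,32,16,0,0 for degrees 0…6.
Finally multiplying by (1 + q)⁴, the product of all factors after the first has coefficients 1,12,62,180,321,360,248 for degrees 0…6.
[q⁶] = 2·248 + 2·360 + 2·321 + 3·180 − 1·62 = 2336.

2336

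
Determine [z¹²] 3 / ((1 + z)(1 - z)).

Partial fractions give a closed form: a_n = (3/2)·(-1)^n + (3/2)·1^n.
At n = 12: a_12 = 3.

3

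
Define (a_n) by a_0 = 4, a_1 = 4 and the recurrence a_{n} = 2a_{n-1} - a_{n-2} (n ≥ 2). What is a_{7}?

The ordinary generating function has denominator 1 - 2z + z^2.
Iterating the recurrence: a_0,…,a_{7} = 4, 4, 4, 4, 4, 4, 4, 4.

4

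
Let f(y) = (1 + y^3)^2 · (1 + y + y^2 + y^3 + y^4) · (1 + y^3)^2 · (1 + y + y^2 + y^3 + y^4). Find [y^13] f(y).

(1 + y^3)^2 has coefficients 1,0,0,2,0,0,1 for degrees 0…6.
(1 + y + y^2 + y^3 + y^4) has coefficients 1,1,1,1,1,0,0,0,0,0,0,0,0,0 for degrees 0…13.
Multiplying by (1 + y^3)^2 gives running coefficients 1,1,1,3,3,2,3,3,1,1,1,0,0,0 for degrees 0…13.
Finally multiplying by (1 + y + y^2 + y^3 + y^4), the product of all factors after the first has coefficients 1,2,3,6,9,10,12,14,12,10,9,6,3,2 for degrees 0…13.
[y^13] = 1·2 + 2·9 + 1·14 = 34.

34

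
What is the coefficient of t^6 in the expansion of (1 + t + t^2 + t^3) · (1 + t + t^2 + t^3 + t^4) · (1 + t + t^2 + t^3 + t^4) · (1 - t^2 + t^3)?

12

(1 + t + t^2 + t^3) has coefficients 1,1,1,1 for degrees 0…3.
(1 + t + t^2 + t^3 + t^4) has coefficients 1,1,1,1,1,0,0 for degrees 0…6.
Multiplying by (1 + t + t^2 + t^3 + t^4) gives running coefficients 1,2,3,4,5,4,3 for degrees 0…6.
Finally multiplying by (1 - t^2 + t^3), the product of all factors after the first has coefficients 1,2,2,3,4,3,2 for degrees 0…6.
[t^6] = 1·2 + 1·3 + 1·4 + 1·3 = 12.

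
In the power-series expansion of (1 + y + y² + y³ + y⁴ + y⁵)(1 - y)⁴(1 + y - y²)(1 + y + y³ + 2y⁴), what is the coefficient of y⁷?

7

(1 + y + y² + y³ + y⁴ + y⁵) has coefficients 1,1,1,1,1,1 for degrees 0…5.
(1 - y)⁴ has coefficients 1,-4,6,-4,1,0,0,0 for degrees 0…7.
Multiplying by (1 + y - y²) gives running coefficients 1,-3,1,6,-9,5,-1,0 for degrees 0…7.
Finally multiplying by (1 + y + y³ + 2y⁴), the product of all factors after the first has coefficients 1,-2,-2,8,-4,-9,12,2 for degrees 0…7.
[y⁷] = 1·2 + 1·12 + 1·(-9) + 1·(-4) + 1·8 + 1·(-2) = 7.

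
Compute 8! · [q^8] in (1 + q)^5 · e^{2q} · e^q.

The EGF product rule gives c_8 = Σ_{k_1+k_2+k_3=8} C(8; k_1,k_2,k_3) · ∏ g_i(k_i), where (1+q)^5 gives the falling factorial (5)_k; e^{2q} gives (2)^k; e^q gives (1)^k.
g_1(k) for k = 0…8: 1, 5, 20, 60, 120, 120, 0, 0, 0.
g_2(k) for k = 0…8: 1, 2, 4, 8, 16, 32, 64, 128, 256.
g_3(k) for k = 0…8: 1, 1, 1, 1, 1, 1, 1, 1, 1.
First combine the last two factors: h(k) = Σ_j C(k,j)·g_2(j)·g_3(k−j) for k = 0…8: 1, 3, 9, 27, 81, 243, 729, 2187, 6561.
c_8 = Σ_k C(8,k)·g_1(k)·h(8−k) = 1·1·6561 + 8·5·2187 + 28·20·729 + 56·60·243 + 70·120·81 + 56·120·27 = 6561 + 87480 + 408240 + 816480 + 680400 + 181440 = 2180601.

2180601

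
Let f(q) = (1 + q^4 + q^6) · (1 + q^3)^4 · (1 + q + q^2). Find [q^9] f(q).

(1 + q^4 + q^6) has coefficients 1,0,0,0,1,0,1 for degrees 0…6.
(1 + q^3)^4 has coefficients 1,0,0,4,0,0,6,0,0,4 for degrees 0…9.
Finally multiplying by (1 + q + q^2), the product of all factors after the first has coefficients 1,1,1,4,4,4,6,6,6,4 for degrees 0…9.
[q^9] = 1·4 + 1·4 + 1·4 = 12.

12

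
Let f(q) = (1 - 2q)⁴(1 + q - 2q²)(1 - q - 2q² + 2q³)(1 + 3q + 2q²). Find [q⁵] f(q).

(1 - 2q)⁴ has coefficients 1,-8,24,-32,16 for degrees 0…4.
(1 + q - 2q²) has coefficients 1,1,-2,0,0,0 for degrees 0…5.
Multiplying by (1 - q - 2q² + 2q³) gives running coefficients 1,0,-5,2,6,-4 for degrees 0…5.
Finally multiplying by (1 + 3q + 2q²), the product of all factors after the first has coefficients 1,3,-3,-13,2,18 for degrees 0…5.
[q⁵] = 1·18 − 8·2 + 24·(-13) − 32·(-3) + 16·3 = -166.

-166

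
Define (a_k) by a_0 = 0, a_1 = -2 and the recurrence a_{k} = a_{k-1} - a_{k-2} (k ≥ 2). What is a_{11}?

The ordinary generating function has denominator 1 - y + y^2.
Iterating the recurrence: a_0,…,a_{11} = 0, -2, -2, 0, 2, 2, 0, -2, -2, 0, 2, 2.

2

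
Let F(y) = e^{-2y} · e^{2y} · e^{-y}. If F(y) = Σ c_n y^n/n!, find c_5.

-1

The EGF product rule gives c_5 = Σ_{k_1+k_2+k_3=5} C(5; k_1,k_2,k_3) · ∏ g_i(k_i), where e^{-2y} gives (-2)^k; e^{2y} gives (2)^k; e^{-y} gives (-1)^k.
g_1(k) for k = 0…5: 1, -2, 4, -8, 16, -32.
g_2(k) for k = 0…5: 1, 2, 4, 8, 16, 32.
g_3(k) for k = 0…5: 1, -1, 1, -1, 1, -1.
First combine the last two factors: h(k) = Σ_j C(k,j)·g_2(j)·g_3(k−j) for k = 0…5: 1, 1, 1, 1, 1, 1.
c_5 = Σ_k C(5,k)·g_1(k)·h(5−k) = 1·1·1 + 5·(-2)·1 + 10·4·1 + 10·(-8)·1 + 5·16·1 + 1·(-32)·1 = 1 − 10 + 40 − 80 + 80 − 32 = -1.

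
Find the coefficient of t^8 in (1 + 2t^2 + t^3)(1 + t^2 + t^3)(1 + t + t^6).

(1 + 2t^2 + t^3) has coefficients 1,0,2,1 for degrees 0…3.
(1 + t^2 + t^3) has coefficients 1,0,1,1,0,0,0,0,0 for degrees 0…8.
Finally multiplying by (1 + t + t^6), the product of all factors after the first has coefficients 1,1,1,2,1,0,1,0,1 for degrees 0…8.
[t^8] = 1·1 + 2·1 + 1·0 = 3.

3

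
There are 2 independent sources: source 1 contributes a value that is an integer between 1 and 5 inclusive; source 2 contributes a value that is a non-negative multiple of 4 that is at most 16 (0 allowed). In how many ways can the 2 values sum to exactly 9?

The generating function for the choices is (t + t^2 + t^3 + t^4 + t^5)·(1 + t^4 + t^8 + t^12 + t^16); the count is [t^9].
(t + t^2 + t^3 + t^4 + t^5) has coefficients 0,1,1,1,1,1 for degrees 0…5.
(1 + t^4 + t^8 + t^12 + t^16) has coefficients 1,0,0,0,1,0,0,0,1,0 for degrees 0…9.
[t^9] = 1·1 + 1·0 + 1·0 + 1·0 + 1·1 = 2.

2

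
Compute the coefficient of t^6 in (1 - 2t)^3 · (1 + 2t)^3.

(1 - 2t)^3 has coefficients 1,-6,12,-8 for degrees 0…3.
(1 + 2t)^3 has coefficients 1,6,12,8,0,0,0 for degrees 0…6.
[t^6] = 1·0 − 6·0 + 12·0 − 8·8 = -64.

-64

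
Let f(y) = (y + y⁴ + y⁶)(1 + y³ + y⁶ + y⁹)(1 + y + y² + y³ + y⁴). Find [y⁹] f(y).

(y + y⁴ + y⁶) has coefficients 0,1,0,0,1,0,1 for degrees 0…6.
(1 + y³ + y⁶ + y⁹) has coefficients 1,0,0,1,0,0,1,0,0,1 for degrees 0…9.
Finally multiplying by (1 + y + y² + y³ + y⁴), the product of all factors after the first has coefficients 1,1,1,2,2,1,2,2,1,2 for degrees 0…9.
[y⁹] = 1·1 + 1·1 + 1·2 = 4.

4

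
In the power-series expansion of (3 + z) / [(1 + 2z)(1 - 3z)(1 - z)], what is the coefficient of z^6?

Partial fractions give a closed form: a_n = (2/3)·(-2)^n + (3)·3^n + (-2/3)·1^n.
At n = 6: a_6 = 2229.

2229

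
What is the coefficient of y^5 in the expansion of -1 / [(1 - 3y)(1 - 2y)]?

The denominator gives the recurrence a_n = 5a_(n−1) − 6a_(n−2) for n ≥ 2; the numerator fixes a_0 = -1, a_1 = -5.
Iterating: -1, -5, -19, -65, -211, -665, so a_5 = -665.

-665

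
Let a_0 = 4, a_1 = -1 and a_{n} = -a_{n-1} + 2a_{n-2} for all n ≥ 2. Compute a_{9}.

-851

The ordinary generating function has denominator 1 + y - 2y^2.
Iterating the recurrence: a_0,…,a_{9} = 4, -1, 9, -11, 29, -51, 109, -211, 429, -851.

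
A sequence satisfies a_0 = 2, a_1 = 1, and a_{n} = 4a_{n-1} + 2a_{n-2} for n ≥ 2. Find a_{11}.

5245984

The ordinary generating function has denominator 1 - 4z - 2z^2.
Iterating the recurrence: a_0,…,a_{11} = 2, 1, 8, 34, 152, 676, 3008, 13384, 59552, 264976, 1179008, 5245984.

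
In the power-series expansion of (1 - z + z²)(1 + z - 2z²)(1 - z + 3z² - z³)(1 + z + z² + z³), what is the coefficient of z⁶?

-3

(1 - z + z²) has coefficients 1,-1,1 for degrees 0…2.
(1 + z - 2z²) has coefficients 1,1,-2,0,0,0,0 for degrees 0…6.
Multiplying by (1 - z + 3z² - z³) gives running coefficients 1,0,0,4,-7,2,0 for degrees 0…6.
Finally multiplying by (1 + z + z² + z³), the product of all factors after the first has coefficients 1,1,1,5,-3,-1,-1 for degrees 0…6.
[z⁶] = 1·(-1) − 1·(-1) + 1·(-3) = -3.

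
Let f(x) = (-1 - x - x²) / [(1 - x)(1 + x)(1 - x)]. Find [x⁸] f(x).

-13

The denominator gives the recurrence a_n = a_(n−1) + a_(n−2) − a_(n−3) for n ≥ 3; the numerator fixes a_0 = -1, a_1 = -2, a_2 = -4.
Iterating: -1, -2, -4, -5, -7, -8, -10, -11, -13, so a_8 = -13.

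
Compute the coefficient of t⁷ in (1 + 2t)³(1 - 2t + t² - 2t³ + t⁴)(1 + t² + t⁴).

-14

(1 + 2t)³ has coefficients 1,6,12,8 for degrees 0…3.
(1 - 2t + t² - 2t³ + t⁴) has coefficients 1,-2,1,-2,1,0,0,0 for degrees 0…7.
Finally multiplying by (1 + t² + t⁴), the product of all factors after the first has coefficients 1,-2,2,-4,3,-4,2,-2 for degrees 0…7.
[t⁷] = 1·(-2) + 6·2 + 12·(-4) + 8·3 = -14.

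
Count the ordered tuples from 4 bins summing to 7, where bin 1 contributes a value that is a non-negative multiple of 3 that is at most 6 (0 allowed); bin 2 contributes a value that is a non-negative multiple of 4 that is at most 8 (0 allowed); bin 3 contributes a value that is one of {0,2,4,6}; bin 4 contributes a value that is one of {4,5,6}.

The generating function for the choices is (1 + q^3 + q^6)·(1 + q^4 + q^8)·(1 + q^2 + q^4 + q^6)·(q^4 + q^5 + q^6); the count is [q^7].
(1 + q^3 + q^6) has coefficients 1,0,0,1,0,0,1 for degrees 0…6.
(1 + q^4 + q^8) has coefficients 1,0,0,0,1,0,0,0 for degrees 0…7.
Multiplying by (1 + q^2 + q^4 + q^6) gives running coefficients 1,0,1,0,2,0,2,0 for degrees 0…7.
Finally multiplying by (q^4 + q^5 + q^6), the product of all factors after the first has coefficients 0,0,0,0,1,1,2,1 for degrees 0…7.
[q^7] = 1·1 + 1·1 + 1·0 = 2.

2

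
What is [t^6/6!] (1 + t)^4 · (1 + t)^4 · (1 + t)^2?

151200

The EGF product rule gives c_6 = Σ_{k_1+k_2+k_3=6} C(6; k_1,k_2,k_3) · ∏ g_i(k_i), where (1+t)^4 gives the falling factorial (4)_k; (1+t)^4 gives the falling factorial (4)_k; (1+t)^2 gives the falling factorial (2)_k.
g_1(k) for k = 0…6: 1, 4, 12, 24, 24, 0, 0.
g_2(k) for k = 0…6: 1, 4, 12, 24, 24, 0, 0.
g_3(k) for k = 0…6: 1, 2, 2, 0, 0, 0, 0.
First combine the last two factors: h(k) = Σ_j C(k,j)·g_2(j)·g_3(k−j) for k = 0…6: 1, 6, 30, 120, 360, 720, 720.
c_6 = Σ_k C(6,k)·g_1(k)·h(6−k) = 1·1·720 + 6·4·720 + 15·12·360 + 20·24·120 + 15·24·30 = 720 + 17280 + 64800 + 57600 + 10800 = 151200.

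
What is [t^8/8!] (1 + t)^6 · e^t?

93289

The EGF product rule gives c_8 = Σ_{k_1+k_2=8} C(8; k_1,k_2) · ∏ g_i(k_i), where (1+t)^6 gives the falling factorial (6)_k; e^t gives (1)^k.
g_1(k) for k = 0…8: 1, 6, 30, 120, 360, 720, 720, 0, 0.
g_2(k) for k = 0…8: 1, 1, 1, 1, 1, 1, 1, 1, 1.
c_8 = Σ_k C(8,k)·g_1(k)·g_2(8−k) = 1·1·1 + 8·6·1 + 28·30·1 + 56·120·1 + 70·360·1 + 56·720·1 + 28·720·1 = 1 + 48 + 840 + 6720 + 25200 + 40320 + 20160 = 93289.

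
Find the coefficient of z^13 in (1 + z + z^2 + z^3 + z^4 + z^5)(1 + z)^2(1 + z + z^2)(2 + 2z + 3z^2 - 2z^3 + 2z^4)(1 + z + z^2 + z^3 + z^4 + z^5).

132

(1 + z + z^2 + z^3 + z^4 + z^5) has coefficients 1,1,1,1,1,1 for degrees 0…5.
(1 + z)^2 has coefficients 1,2,1,0,0,0,0,0,0,0,0,0,0,0 for degrees 0…13.
Multiplying by (1 + z + z^2) gives running coefficients 1,3,4,3,1,0,0,0,0,0,0,0,0,0 for degrees 0…13.
Multiplying by (2 + 2z + 3z^2 - 2z^3 + 2z^4) gives running coefficients 2,8,17,21,16,9,5,4,2,0,0,0,0,0 for degrees 0…13.
Finally multiplying by (1 + z + z^2 + z^3 + z^4 + z^5), the product of all factors after the first has coefficients 2,10,27,48,64,73,76,72,57,36,20,11,6,2 for degrees 0…13.
[z^13] = 1·2 + 1·6 + 1·11 + 1·20 + 1·36 + 1·57 = 132.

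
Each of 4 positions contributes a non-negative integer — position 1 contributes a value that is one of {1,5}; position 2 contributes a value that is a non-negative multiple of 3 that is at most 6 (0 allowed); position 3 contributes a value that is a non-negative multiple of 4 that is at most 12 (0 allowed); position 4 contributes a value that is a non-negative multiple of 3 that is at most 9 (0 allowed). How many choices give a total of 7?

3

The generating function for the choices is (q + q⁵)·(1 + q³ + q⁶)·(1 + q⁴ + q⁸ + q¹²)·(1 + q³ + q⁶ + q⁹); the count is [q⁷].
(q + q⁵) has coefficients 0,1,0,0,0,1 for degrees 0…5.
(1 + q³ + q⁶) has coefficients 1,0,0,1,0,0,1,0 for degrees 0…7.
Multiplying by (1 + q⁴ + q⁸ + q¹²) gives running coefficients 1,0,0,1,1,0,1,1 for degrees 0…7.
Finally multiplying by (1 + q³ + q⁶ + q⁹), the product of all factors after the first has coefficients 1,0,0,2,1,0,3,2 for degrees 0…7.
[q⁷] = 1·3 + 1·0 = 3.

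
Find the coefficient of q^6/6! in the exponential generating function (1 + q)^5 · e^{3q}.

The EGF product rule gives c_6 = Σ_{k_1+k_2=6} C(6; k_1,k_2) · ∏ g_i(k_i), where (1+q)^5 gives the falling factorial (5)_k; e^{3q} gives (3)^k.
g_1(k) for k = 0…6: 1, 5, 20, 60, 120, 120, 0.
g_2(k) for k = 0…6: 1, 3, 9, 27, 81, 243, 729.
c_6 = Σ_k C(6,k)·g_1(k)·g_2(6−k) = 1·1·729 + 6·5·243 + 15·20·81 + 20·60·27 + 15·120·9 + 6·120·3 = 729 + 7290 + 24300 + 32400 + 16200 + 2160 = 83079.

83079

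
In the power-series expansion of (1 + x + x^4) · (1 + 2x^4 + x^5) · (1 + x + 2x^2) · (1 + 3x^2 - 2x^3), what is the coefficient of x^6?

15

(1 + x + x^4) has coefficients 1,1,0,0,1 for degrees 0…4.
(1 + 2x^4 + x^5) has coefficients 1,0,0,0,2,1,0 for degrees 0…6.
Multiplying by (1 + x + 2x^2) gives running coefficients 1,1,2,0,2,3,5 for degrees 0…6.
Finally multiplying by (1 + 3x^2 - 2x^3), the product of all factors after the first has coefficients 1,1,5,1,6,-1,11 for degrees 0…6.
[x^6] = 1·11 + 1·(-1) + 1·5 = 15.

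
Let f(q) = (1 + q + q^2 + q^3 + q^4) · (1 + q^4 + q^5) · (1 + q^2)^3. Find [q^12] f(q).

(1 + q + q^2 + q^3 + q^4) has coefficients 1,1,1,1,1 for degrees 0…4.
(1 + q^4 + q^5) has coefficients 1,0,0,0,1,1,0,0,0,0,0,0,0 for degrees 0…12.
Finally multiplying by (1 + q^2)^3, the product of all factors after the first has coefficients 1,0,3,0,4,1,4,3,3,3,1,1,0 for degrees 0…12.
[q^12] = 1·0 + 1·1 + 1·1 + 1·3 + 1·3 = 8.

8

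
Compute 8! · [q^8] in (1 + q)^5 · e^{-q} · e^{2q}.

19081

The EGF product rule gives c_8 = Σ_{k_1+k_2+k_3=8} C(8; k_1,k_2,k_3) · ∏ g_i(k_i), where (1+q)^5 gives the falling factorial (5)_k; e^{-q} gives (-1)^k; e^{2q} gives (2)^k.
g_1(k) for k = 0…8: 1, 5, 20, 60, 120, 120, 0, 0, 0.
g_2(k) for k = 0…8: 1, -1, 1, -1, 1, -1, 1, -1, 1.
g_3(k) for k = 0…8: 1, 2, 4, 8, 16, 32, 64, 128, 256.
First combine the last two factors: h(k) = Σ_j C(k,j)·g_2(j)·g_3(k−j) for k = 0…8: 1, 1, 1, 1, 1, 1, 1, 1, 1.
c_8 = Σ_k C(8,k)·g_1(k)·h(8−k) = 1·1·1 + 8·5·1 + 28·20·1 + 56·60·1 + 70·120·1 + 56·120·1 = 1 + 40 + 560 + 3360 + 8400 + 6720 = 19081.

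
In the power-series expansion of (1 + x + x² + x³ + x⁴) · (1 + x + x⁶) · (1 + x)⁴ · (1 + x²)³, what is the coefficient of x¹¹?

157

(1 + x + x² + x³ + x⁴) has coefficients 1,1,1,1,1 for degrees 0…4.
(1 + x + x⁶) has coefficients 1,1,0,0,0,0,1,0,0,0,0,0 for degrees 0…11.
Multiplying by (1 + x)⁴ gives running coefficients 1,5,10,10,5,1,1,4,6,4,1,0 for degrees 0…11.
Finally multiplying by (1 + x²)³, the product of all factors after the first has coefficients 1,5,13,25,38,46,47,42,34,29,27,25 for degrees 0…11.
[x¹¹] = 1·25 + 1·27 + 1·29 + 1·34 + 1·42 = 157.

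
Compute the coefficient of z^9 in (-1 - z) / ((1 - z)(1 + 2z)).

170

Partial fractions give a closed form: a_n = (-2/3)·1^n + (-1/3)·(-2)^n.
At n = 9: a_9 = 170.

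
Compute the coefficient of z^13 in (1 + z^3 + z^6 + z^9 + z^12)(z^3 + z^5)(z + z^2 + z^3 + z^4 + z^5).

4

(1 + z^3 + z^6 + z^9 + z^12) has coefficients 1,0,0,1,0,0,1,0,0,1,0,0,1 for degrees 0…12.
(z^3 + z^5) has coefficients 0,0,0,1,0,1,0,0,0,0,0,0,0,0 for degrees 0…13.
Finally multiplying by (z + z^2 + z^3 + z^4 + z^5), the product of all factors after the first has coefficients 0,0,0,0,1,1,2,2,2,1,1,0,0,0 for degrees 0…13.
[z^13] = 1·0 + 1·1 + 1·2 + 1·1 + 1·0 = 4.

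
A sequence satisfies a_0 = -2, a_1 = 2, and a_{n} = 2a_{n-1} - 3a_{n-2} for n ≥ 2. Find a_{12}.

The ordinary generating function has denominator 1 - 2q + 3q^2.
Iterating the recurrence: a_0,…,a_{12} = -2, 2, 10, 14, -2, -46, -86, -34, 190, 482, 394, -658, -2498.

-2498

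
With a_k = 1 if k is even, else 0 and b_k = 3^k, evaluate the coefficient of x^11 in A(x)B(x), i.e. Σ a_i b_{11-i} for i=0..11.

199290

This is [x^11] in the product of the two ordinary generating functions.
Σ = 1·177147 + 0·59049 + 1·19683 + 0·6561 + 1·2187 + 0·729 + 1·243 + 0·81 + 1·27 + 0·9 + 1·3 + 0·1 = 199290.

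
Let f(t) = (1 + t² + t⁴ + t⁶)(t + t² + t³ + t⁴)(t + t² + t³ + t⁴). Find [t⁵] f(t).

6

(1 + t² + t⁴ + t⁶) has coefficients 1,0,1,0,1,0 for degrees 0…5.
(t + t² + t³ + t⁴) has coefficients 0,1,1,1,1,0 for degrees 0…5.
Finally multiplying by (t + t² + t³ + t⁴), the product of all factors after the first has coefficients 0,0,1,2,3,4 for degrees 0…5.
[t⁵] = 1·4 + 1·2 + 1·0 = 6.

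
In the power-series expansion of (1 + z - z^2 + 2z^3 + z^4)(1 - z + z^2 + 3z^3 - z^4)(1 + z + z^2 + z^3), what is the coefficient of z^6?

12

(1 + z - z^2 + 2z^3 + z^4) has coefficients 1,1,-1,2,1 for degrees 0…4.
(1 - z + z^2 + 3z^3 - z^4) has coefficients 1,-1,1,3,-1,0,0 for degrees 0…6.
Finally multiplying by (1 + z + z^2 + z^3), the product of all factors after the first has coefficients 1,0,1,4,2,3,2 for degrees 0…6.
[z^6] = 1·2 + 1·3 − 1·2 + 2·4 + 1·1 = 12.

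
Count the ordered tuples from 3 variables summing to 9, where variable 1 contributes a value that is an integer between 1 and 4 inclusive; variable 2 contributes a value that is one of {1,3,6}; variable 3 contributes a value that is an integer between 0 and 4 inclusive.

The generating function for the choices is (z + z^2 + z^3 + z^4)·(z + z^3 + z^6)·(1 + z + z^2 + z^3 + z^4); the count is [z^9].
(z + z^2 + z^3 + z^4) has coefficients 0,1,1,1,1 for degrees 0…4.
(z + z^3 + z^6) has coefficients 0,1,0,1,0,0,1,0,0,0 for degrees 0…9.
Finally multiplying by (1 + z + z^2 + z^3 + z^4), the product of all factors after the first has coefficients 0,1,1,2,2,2,2,2,1,1 for degrees 0…9.
[z^9] = 1·1 + 1·2 + 1·2 + 1·2 = 7.

7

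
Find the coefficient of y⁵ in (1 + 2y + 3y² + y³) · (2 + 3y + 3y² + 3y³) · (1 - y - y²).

-26

(1 + 2y + 3y² + y³) has coefficients 1,2,3,1 for degrees 0…3.
(2 + 3y + 3y² + 3y³) has coefficients 2,3,3,3,0,0 for degrees 0…5.
Finally multiplying by (1 - y - y²), the product of all factors after the first has coefficients 2,1,-2,-3,-6,-3 for degrees 0…5.
[y⁵] = 1·(-3) + 2·(-6) + 3·(-3) + 1·(-2) = -26.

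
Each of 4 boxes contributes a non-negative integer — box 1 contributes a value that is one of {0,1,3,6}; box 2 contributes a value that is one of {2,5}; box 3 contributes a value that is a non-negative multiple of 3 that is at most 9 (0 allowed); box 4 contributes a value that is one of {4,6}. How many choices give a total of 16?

The generating function for the choices is (1 + y + y³ + y⁶)·(y² + y⁵)·(1 + y³ + y⁶ + y⁹)·(y⁴ + y⁶); the count is [y¹⁶].
(1 + y + y³ + y⁶) has coefficients 1,1,0,1,0,0,1 for degrees 0…6.
(y² + y⁵) has coefficients 0,0,1,0,0,1,0,0,0,0,0,0,0,0,0,0,0 for degrees 0…16.
Multiplying by (1 + y³ + y⁶ + y⁹) gives running coefficients 0,0,1,0,0,2,0,0,2,0,0,2,0,0,1,0,0 for degrees 0…16.
Finally multiplying by (y⁴ + y⁶), the product of all factors after the first has coefficients 0,0,0,0,0,0,1,0,1,2,0,2,2,0,2,2,0 for degrees 0…16.
[y¹⁶] = 1·0 + 1·2 + 1·0 + 1·0 = 2.

2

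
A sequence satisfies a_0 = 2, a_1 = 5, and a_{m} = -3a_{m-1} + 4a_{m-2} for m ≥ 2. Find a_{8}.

-39319

The ordinary generating function has denominator 1 + 3q - 4q^2.
Iterating the recurrence: a_0,…,a_{8} = 2, 5, -7, 41, -151, 617, -2455, 9833, -39319.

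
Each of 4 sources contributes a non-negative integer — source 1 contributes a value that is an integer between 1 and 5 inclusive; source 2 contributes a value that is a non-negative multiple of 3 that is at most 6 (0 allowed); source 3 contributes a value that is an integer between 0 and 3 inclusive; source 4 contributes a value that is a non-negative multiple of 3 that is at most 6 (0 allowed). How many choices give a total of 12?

15

The generating function for the choices is (t + t² + t³ + t⁴ + t⁵)·(1 + t³ + t⁶)·(1 + t + t² + t³)·(1 + t³ + t⁶); the count is [t¹²].
(t + t² + t³ + t⁴ + t⁵) has coefficients 0,1,1,1,1,1 for degrees 0…5.
(1 + t³ + t⁶) has coefficients 1,0,0,1,0,0,1,0,0,0,0,0,0 for degrees 0…12.
Multiplying by (1 + t + t² + t³) gives running coefficients 1,1,1,2,1,1,2,1,1,1,0,0,0 for degrees 0…12.
Finally multiplying by (1 + t³ + t⁶), the product of all factors after the first has coefficients 1,1,1,3,2,2,5,3,3,5,2,2,3 for degrees 0…12.
[t¹²] = 1·2 + 1·2 + 1·5 + 1·3 + 1·3 = 15.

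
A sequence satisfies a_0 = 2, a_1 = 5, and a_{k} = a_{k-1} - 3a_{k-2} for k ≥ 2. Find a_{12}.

-718

The ordinary generating function has denominator 1 - t + 3t^2.
Iterating the recurrence: a_0,…,a_{12} = 2, 5, -1, -16, -13, 35, 74, -31, -253, -160, 599, 1079, -718.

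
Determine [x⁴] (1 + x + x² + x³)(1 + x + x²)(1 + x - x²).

(1 + x + x² + x³) has coefficients 1,1,1,1 for degrees 0…3.
(1 + x + x²) has coefficients 1,1,1,0,0 for degrees 0…4.
Finally multiplying by (1 + x - x²), the product of all factors after the first has coefficients 1,2,1,0,-1 for degrees 0…4.
[x⁴] = 1·(-1) + 1·0 + 1·1 + 1·2 = 2.

2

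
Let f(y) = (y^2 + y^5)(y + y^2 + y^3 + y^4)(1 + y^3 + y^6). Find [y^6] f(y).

3

(y^2 + y^5) has coefficients 0,0,1,0,0,1 for degrees 0…5.
(y + y^2 + y^3 + y^4) has coefficients 0,1,1,1,1,0,0 for degrees 0…6.
Finally multiplying by (1 + y^3 + y^6), the product of all factors after the first has coefficients 0,1,1,1,2,1,1 for degrees 0…6.
[y^6] = 1·2 + 1·1 = 3.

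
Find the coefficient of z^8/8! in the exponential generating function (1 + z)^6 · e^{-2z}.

-5888

The EGF product rule gives c_8 = Σ_{k_1+k_2=8} C(8; k_1,k_2) · ∏ g_i(k_i), where (1+z)^6 gives the falling factorial (6)_k; e^{-2z} gives (-2)^k.
g_1(k) for k = 0…8: 1, 6, 30, 120, 360, 720, 720, 0, 0.
g_2(k) for k = 0…8: 1, -2, 4, -8, 16, -32, 64, -128, 256.
c_8 = Σ_k C(8,k)·g_1(k)·g_2(8−k) = 1·1·256 + 8·6·(-128) + 28·30·64 + 56·120·(-32) + 70·360·16 + 56·720·(-8) + 28·720·4 = 256 − 6144 + 53760 − 215040 + 403200 − 322560 + 80640 = -5888.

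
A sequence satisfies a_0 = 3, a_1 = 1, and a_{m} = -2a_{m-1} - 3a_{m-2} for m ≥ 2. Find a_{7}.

The ordinary generating function has denominator 1 + 2x + 3x^2.
Iterating the recurrence: a_0,…,a_{7} = 3, 1, -11, 19, -5, -47, 109, -77.

-77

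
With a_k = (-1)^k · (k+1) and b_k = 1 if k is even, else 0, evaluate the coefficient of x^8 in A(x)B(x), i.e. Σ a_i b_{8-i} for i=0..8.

This is [x^8] in the product of the two ordinary generating functions.
Σ = 1·1 − 2·0 + 3·1 − 4·0 + 5·1 − 6·0 + 7·1 − 8·0 + 9·1 = 25.

25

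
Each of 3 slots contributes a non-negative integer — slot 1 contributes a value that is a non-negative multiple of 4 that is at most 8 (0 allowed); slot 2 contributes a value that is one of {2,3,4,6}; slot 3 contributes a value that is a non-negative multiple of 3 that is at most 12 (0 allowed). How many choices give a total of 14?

4

The generating function for the choices is (1 + y^4 + y^8)·(y^2 + y^3 + y^4 + y^6)·(1 + y^3 + y^6 + y^9 + y^12); the count is [y^14].
(1 + y^4 + y^8) has coefficients 1,0,0,0,1,0,0,0,1 for degrees 0…8.
(y^2 + y^3 + y^4 + y^6) has coefficients 0,0,1,1,1,0,1,0,0,0,0,0,0,0,0 for degrees 0…14.
Finally multiplying by (1 + y^3 + y^6 + y^9 + y^12), the product of all factors after the first has coefficients 0,0,1,1,1,1,2,1,1,2,1,1,2,1,1 for degrees 0…14.
[y^14] = 1·1 + 1·1 + 1·2 = 4.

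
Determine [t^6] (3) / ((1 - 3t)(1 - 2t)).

6177

Partial fractions give a closed form: a_n = (9)·3^n + (-6)·2^n.
At n = 6: a_6 = 6177.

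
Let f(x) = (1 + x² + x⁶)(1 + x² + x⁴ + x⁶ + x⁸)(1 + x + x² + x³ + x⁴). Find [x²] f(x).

3

(1 + x² + x⁶) has coefficients 1,0,1 for degrees 0…2.
(1 + x² + x⁴ + x⁶ + x⁸) has coefficients 1,0,1 for degrees 0…2.
Finally multiplying by (1 + x + x² + x³ + x⁴), the product of all factors after the first has coefficients 1,1,2 for degrees 0…2.
[x²] = 1·2 + 1·1 = 3.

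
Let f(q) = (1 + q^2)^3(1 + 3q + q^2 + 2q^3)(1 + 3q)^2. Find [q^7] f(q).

168

(1 + q^2)^3 has coefficients 1,0,3,0,3,0,1 for degrees 0…6.
(1 + 3q + q^2 + 2q^3) has coefficients 1,3,1,2,0,0,0,0 for degrees 0…7.
Finally multiplying by (1 + 3q)^2, the product of all factors after the first has coefficients 1,9,28,35,21,18,0,0 for degrees 0…7.
[q^7] = 1·0 + 3·18 + 3·35 + 1·9 = 168.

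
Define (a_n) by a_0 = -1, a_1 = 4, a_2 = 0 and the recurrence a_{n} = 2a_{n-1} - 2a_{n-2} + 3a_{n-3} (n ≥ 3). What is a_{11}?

The ordinary generating function has denominator 1 - 2t + 2t^2 - 3t^3.
Iterating the recurrence: a_0,…,a_{11} = -1, 4, 0, -11, -10, 2, -9, -52, -80, -83, -162, -398.

-398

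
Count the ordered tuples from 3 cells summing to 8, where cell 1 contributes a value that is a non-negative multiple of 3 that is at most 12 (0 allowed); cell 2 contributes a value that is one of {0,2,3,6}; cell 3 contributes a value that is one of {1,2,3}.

The generating function for the choices is (1 + x³ + x⁶ + x⁹ + x¹²)·(1 + x² + x³ + x⁶)·(x + x² + x³); the count is [x⁸].
(1 + x³ + x⁶ + x⁹ + x¹²) has coefficients 1,0,0,1,0,0,1,0,0 for degrees 0…8.
(1 + x² + x³ + x⁶) has coefficients 1,0,1,1,0,0,1,0,0 for degrees 0…8.
Finally multiplying by (x + x² + x³), the product of all factors after the first has coefficients 0,1,1,2,2,2,1,1,1 for degrees 0…8.
[x⁸] = 1·1 + 1·2 + 1·1 = 4.

4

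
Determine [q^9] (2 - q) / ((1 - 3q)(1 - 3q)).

The denominator gives the recurrence a_n = 6a_(n−1) − 9a_(n−2) for n ≥ 2; the numerator fixes a_0 = 2, a_1 = 11.
Iterating: 2, 11, 48, 189, 702, 2511, 8748, 29889, 100602, 334611, so a_9 = 334611.

334611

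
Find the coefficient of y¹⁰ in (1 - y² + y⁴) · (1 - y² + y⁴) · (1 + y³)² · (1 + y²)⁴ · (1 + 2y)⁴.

291

(1 - y² + y⁴) has coefficients 1,0,-1,0,1 for degrees 0…4.
(1 - y² + y⁴) has coefficients 1,0,-1,0,1,0,0,0,0,0,0 for degrees 0…10.
Multiplying by (1 + y³)² gives running coefficients 1,0,-1,2,1,-2,1,2,-1,0,1 for degrees 0…10.
Multiplying by (1 + y²)⁴ gives running coefficients 1,0,3,2,3,6,3,6,6,4,6 for degrees 0…10.
Finally multiplying by (1 + 2y)⁴, the product of all factors after the first has coefficients 1,8,27,58,107,174,235,302,366,388,422 for degrees 0…10.
[y¹⁰] = 1·422 − 1·366 + 1·235 = 291.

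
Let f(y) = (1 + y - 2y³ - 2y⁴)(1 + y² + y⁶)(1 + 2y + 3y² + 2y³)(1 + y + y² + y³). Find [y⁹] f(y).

-30

(1 + y - 2y³ - 2y⁴) has coefficients 1,1,0,-2,-2 for degrees 0…4.
(1 + y² + y⁶) has coefficients 1,0,1,0,0,0,1,0,0,0 for degrees 0…9.
Multiplying by (1 + 2y + 3y² + 2y³) gives running coefficients 1,2,4,4,3,2,1,2,3,2 for degrees 0…9.
Finally multiplying by (1 + y + y² + y³), the product of all factors after the first has coefficients 1,3,7,11,13,13,10,8,8,8 for degrees 0…9.
[y⁹] = 1·8 + 1·8 − 2·10 − 2·13 = -30.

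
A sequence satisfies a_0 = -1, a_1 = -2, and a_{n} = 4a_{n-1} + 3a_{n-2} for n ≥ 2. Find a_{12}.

-50540729

The ordinary generating function has denominator 1 - 4z - 3z^2.
Iterating the recurrence: a_0,…,a_{12} = -1, -2, -11, -50, -233, -1082, -5027, -23354, -108497, -504050, -2341691, -10878914, -50540729.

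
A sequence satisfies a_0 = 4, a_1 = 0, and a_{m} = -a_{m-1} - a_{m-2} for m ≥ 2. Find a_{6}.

The ordinary generating function has denominator 1 + x + x^2.
Iterating the recurrence: a_0,…,a_{6} = 4, 0, -4, 4, 0, -4, 4.

4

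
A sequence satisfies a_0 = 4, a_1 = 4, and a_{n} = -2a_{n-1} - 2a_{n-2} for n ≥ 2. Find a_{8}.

The ordinary generating function has denominator 1 + 2z + 2z^2.
Iterating the recurrence: a_0,…,a_{8} = 4, 4, -16, 24, -16, -16, 64, -96, 64.

64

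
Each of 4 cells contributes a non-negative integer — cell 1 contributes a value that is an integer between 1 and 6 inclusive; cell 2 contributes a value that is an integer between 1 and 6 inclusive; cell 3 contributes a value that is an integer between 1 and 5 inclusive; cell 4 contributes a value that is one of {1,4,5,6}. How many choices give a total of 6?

The generating function for the choices is (t + t^2 + t^3 + t^4 + t^5 + t^6)·(t + t^2 + t^3 + t^4 + t^5 + t^6)·(t + t^2 + t^3 + t^4 + t^5)·(t + t^4 + t^5 + t^6); the count is [t^6].
(t + t^2 + t^3 + t^4 + t^5 + t^6) has coefficients 0,1,1,1,1,1,1 for degrees 0…6.
(t + t^2 + t^3 + t^4 + t^5 + t^6) has coefficients 0,1,1,1,1,1,1 for degrees 0…6.
Multiplying by (t + t^2 + t^3 + t^4 + t^5) gives running coefficients 0,0,1,2,3,4,5 for degrees 0…6.
Finally multiplying by (t + t^4 + t^5 + t^6), the product of all factors after the first has coefficients 0,0,0,1,2,3,5 for degrees 0…6.
[t^6] = 1·3 + 1·2 + 1·1 + 1·0 + 1·0 + 1·0 = 6.

6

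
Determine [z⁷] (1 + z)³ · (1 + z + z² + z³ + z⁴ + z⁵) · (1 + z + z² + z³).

(1 + z)³ has coefficients 1,3,3,1 for degrees 0…3.
(1 + z + z² + z³ + z⁴ + z⁵) has coefficients 1,1,1,1,1,1,0,0 for degrees 0…7.
Finally multiplying by (1 + z + z² + z³), the product of all factors after the first has coefficients 1,2,3,4,4,4,3,2 for degrees 0…7.
[z⁷] = 1·2 + 3·3 + 3·4 + 1·4 = 27.

27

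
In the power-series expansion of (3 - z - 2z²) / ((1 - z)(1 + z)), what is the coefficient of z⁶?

The denominator gives the recurrence a_n = a_(n−2) for n ≥ 3; the numerator fixes a_0 = 3, a_1 = -1, a_2 = 1.
Iterating: 3, -1, 1, -1, 1, -1, 1, so a_6 = 1.

1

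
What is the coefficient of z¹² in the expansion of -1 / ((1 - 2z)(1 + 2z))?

The denominator gives the recurrence a_n = 4a_(n−2) for n ≥ 2; the numerator fixes a_0 = -1, a_1 = 0.
Iterating: -1, 0, -4, 0, -16, 0, -64, 0, -256, 0, -1024, 0, -4096, so a_12 = -4096.

-4096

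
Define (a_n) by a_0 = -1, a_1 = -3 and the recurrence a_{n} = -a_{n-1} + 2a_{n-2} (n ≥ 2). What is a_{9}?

The ordinary generating function has denominator 1 + z - 2z^2.
Iterating the recurrence: a_0,…,a_{9} = -1, -3, 1, -7, 9, -23, 41, -87, 169, -343.

-343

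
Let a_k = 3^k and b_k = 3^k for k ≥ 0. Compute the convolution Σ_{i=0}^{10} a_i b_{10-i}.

This is [x^10] in the product of the two ordinary generating functions.
Σ = 1·59049 + 3·19683 + 9·6561 + 27·2187 + 81·729 + 243·243 + 729·81 + 2187·27 + 6561·9 + 19683·3 + 59049·1 = 649539.

649539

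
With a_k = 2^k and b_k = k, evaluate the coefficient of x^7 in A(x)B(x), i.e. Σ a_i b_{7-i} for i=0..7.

247

The convolution is the t^7 coefficient of A(t)B(t).
Σ = 1·7 + 2·6 + 4·5 + 8·4 + 16·3 + 32·2 + 64·1 + 128·0 = 247.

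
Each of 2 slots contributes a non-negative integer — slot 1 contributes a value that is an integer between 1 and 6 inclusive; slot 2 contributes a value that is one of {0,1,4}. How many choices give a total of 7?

The generating function for the choices is (q + q^2 + q^3 + q^4 + q^5 + q^6)·(1 + q + q^4); the count is [q^7].
(q + q^2 + q^3 + q^4 + q^5 + q^6) has coefficients 0,1,1,1,1,1,1 for degrees 0…6.
(1 + q + q^4) has coefficients 1,1,0,0,1,0,0,0 for degrees 0…7.
[q^7] = 1·0 + 1·0 + 1·1 + 1·0 + 1·0 + 1·1 = 2.

2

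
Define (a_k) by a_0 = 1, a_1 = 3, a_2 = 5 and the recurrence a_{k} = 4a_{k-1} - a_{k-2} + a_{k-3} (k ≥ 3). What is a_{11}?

811686

The ordinary generating function has denominator 1 - 4t + t^2 - t^3.
Iterating the recurrence: a_0,…,a_{11} = 1, 3, 5, 18, 70, 267, 1016, 3867, 14719, 56025, 213248, 811686.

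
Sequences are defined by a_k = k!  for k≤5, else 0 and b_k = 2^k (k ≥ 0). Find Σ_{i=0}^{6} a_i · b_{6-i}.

512

Write out a_i and b_{6-i} for i = 0,…,6 and sum the products.
Σ = 1·64 + 1·32 + 2·16 + 6·8 + 24·4 + 120·2 + 0·1 = 512.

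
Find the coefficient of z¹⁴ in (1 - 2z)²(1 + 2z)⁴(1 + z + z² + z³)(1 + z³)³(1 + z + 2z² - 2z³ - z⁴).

447

(1 - 2z)² has coefficients 1,-4,4 for degrees 0…2.
(1 + 2z)⁴ has coefficients 1,8,24,32,16,0,0,0,0,0,0,0,0,0,0 for degrees 0…14.
Multiplying by (1 + z + z² + z³) gives running coefficients 1,9,33,65,80,72,48,16,0,0,0,0,0,0,0 for degrees 0…14.
Multiplying by (1 + z³)³ gives running coefficients 1,9,33,68,107,171,246,283,315,340,297,249,209,128,72 for degrees 0…14.
Finally multiplying by (1 + z + 2z² - 2z³ - z⁴), the product of all factors after the first has coefficients 1,10,44,117,222,339,462,589,641,558,455,313,57,-99,-177 for degrees 0…14.
[z¹⁴] = 1·(-177) − 4·(-99) + 4·57 = 447.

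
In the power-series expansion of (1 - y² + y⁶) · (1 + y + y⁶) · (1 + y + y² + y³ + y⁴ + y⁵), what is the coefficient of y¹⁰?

2

(1 - y² + y⁶) has coefficients 1,0,-1,0,0,0,1 for degrees 0…6.
(1 + y + y⁶) has coefficients 1,1,0,0,0,0,1,0,0,0,0 for degrees 0…10.
Finally multiplying by (1 + y + y² + y³ + y⁴ + y⁵), the product of all factors after the first has coefficients 1,2,2,2,2,2,2,1,1,1,1 for degrees 0…10.
[y¹⁰] = 1·1 − 1·1 + 1·2 = 2.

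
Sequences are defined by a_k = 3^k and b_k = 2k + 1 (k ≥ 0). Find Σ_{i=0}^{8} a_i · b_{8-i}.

19673

This is [x^8] in the product of the two ordinary generating functions.
Σ = 1·17 + 3·15 + 9·13 + 27·11 + 81·9 + 243·7 + 729·5 + 2187·3 + 6561·1 = 19673.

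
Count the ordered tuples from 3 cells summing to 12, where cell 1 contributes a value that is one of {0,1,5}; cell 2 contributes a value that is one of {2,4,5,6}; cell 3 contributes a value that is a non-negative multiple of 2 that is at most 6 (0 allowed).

3

The generating function for the choices is (1 + x + x⁵)·(x² + x⁴ + x⁵ + x⁶)·(1 + x² + x⁴ + x⁶); the count is [x¹²].
(1 + x + x⁵) has coefficients 1,1,0,0,0,1 for degrees 0…5.
(x² + x⁴ + x⁵ + x⁶) has coefficients 0,0,1,0,1,1,1,0,0,0,0,0,0 for degrees 0…12.
Finally multiplying by (1 + x² + x⁴ + x⁶), the product of all factors after the first has coefficients 0,0,1,0,2,1,3,1,3,1,2,1,1 for degrees 0…12.
[x¹²] = 1·1 + 1·1 + 1·1 = 3.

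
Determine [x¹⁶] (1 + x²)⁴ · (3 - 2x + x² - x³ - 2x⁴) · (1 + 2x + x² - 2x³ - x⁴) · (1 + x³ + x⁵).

(1 + x²)⁴ has coefficients 1,0,4,0,6,0,4,0,1 for degrees 0…8.
(3 - 2x + x² - x³ - 2x⁴) has coefficients 3,-2,1,-1,-2,0,0,0,0,0,0,0,0,0,0,0,0 for degrees 0…16.
Multiplying by (1 + 2x + x² - 2x³ - x⁴) gives running coefficients 3,4,0,-7,-2,-5,-1,5,2,0,0,0,0,0,0,0,0 for degrees 0…16.
Finally multiplying by (1 + x³ + x⁵), the product of all factors after the first has coefficients 3,4,0,-4,2,-2,-4,3,-10,-3,0,1,5,2,0,0,0 for degrees 0…16.
[x¹⁶] = 1·0 + 4·0 + 6·5 + 4·0 + 1·(-10) = 20.

20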